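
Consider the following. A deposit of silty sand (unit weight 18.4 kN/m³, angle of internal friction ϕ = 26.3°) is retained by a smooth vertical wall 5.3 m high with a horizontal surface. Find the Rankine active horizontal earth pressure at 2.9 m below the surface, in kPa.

20.6 kPa

K_a = (1 − sin φ)/(1 + sin φ) = 0.3859.
σ_h = K_a γ z = 0.3859 × 18.4 × 2.9 = 20.59 kPa.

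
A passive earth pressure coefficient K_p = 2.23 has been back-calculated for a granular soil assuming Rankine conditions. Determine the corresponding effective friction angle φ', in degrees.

22.4°

K_p = (1+sin φ)/(1−sin φ) ⇒ sin φ = (K_p − 1)/(K_p + 1) = 0.3808.
φ = arcsin(0.3808) = 22.38°.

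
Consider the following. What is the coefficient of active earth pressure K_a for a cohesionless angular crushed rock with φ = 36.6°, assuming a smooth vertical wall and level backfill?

0.253

K_a = tan²(45° − φ/2) = tan²(26.70°) = 0.2530.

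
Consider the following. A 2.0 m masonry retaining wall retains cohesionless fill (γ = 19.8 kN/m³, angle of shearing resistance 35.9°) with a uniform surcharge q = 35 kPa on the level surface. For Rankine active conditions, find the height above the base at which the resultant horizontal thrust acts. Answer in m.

0.880 m

K_a = 0.2607.
Triangular part P₁ = ½K_aγH² = 10.33 at H/3 = 0.6667 m; rectangular part P₂ = K_a q H = 18.25 at H/2 = 1.000 m.
ȳ = (P₁·0.6667 + P₂·1.000)/(P₁+P₂) = 0.8796 m.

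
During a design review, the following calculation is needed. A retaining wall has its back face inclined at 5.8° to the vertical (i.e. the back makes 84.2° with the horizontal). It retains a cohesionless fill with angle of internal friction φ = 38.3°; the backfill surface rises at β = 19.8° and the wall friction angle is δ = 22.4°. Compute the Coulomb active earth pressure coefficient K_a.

K_a = sin²(α+φ) / [sin²α · sin(α−δ) · (1 + √{sin(φ+δ)sin(φ−β) / (sin(α−δ)sin(α+β))})²].
With α = 84.2°, φ = 38.3°, δ = 22.4°, β = 19.8°: K_a = 0.3313.

0.331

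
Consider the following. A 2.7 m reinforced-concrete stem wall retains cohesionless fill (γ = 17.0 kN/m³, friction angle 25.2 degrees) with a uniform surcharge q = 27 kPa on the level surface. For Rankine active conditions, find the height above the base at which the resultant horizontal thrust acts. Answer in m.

1.14 m

K_a = 0.4027.
Triangular part P₁ = ½K_aγH² = 24.96 at H/3 = 0.9000 m; rectangular part P₂ = K_a q H = 29.36 at H/2 = 1.350 m.
ȳ = (P₁·0.9000 + P₂·1.350)/(P₁+P₂) = 1.143 m.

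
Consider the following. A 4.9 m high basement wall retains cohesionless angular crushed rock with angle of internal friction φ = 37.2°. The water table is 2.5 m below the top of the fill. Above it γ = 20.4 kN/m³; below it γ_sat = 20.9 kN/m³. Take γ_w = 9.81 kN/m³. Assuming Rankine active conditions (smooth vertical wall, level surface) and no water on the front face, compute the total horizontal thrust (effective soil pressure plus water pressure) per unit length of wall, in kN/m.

82.0 kN/m

K_a = tan²(45° − φ/2) = 0.2464.
γ' = 20.9 − 9.81 = 11.09 kN/m³. Depth below WT = 2.4 m.
σ'_h at WT = K_a γ d_w = 12.57 kPa; at base = 12.57 + K_a γ' × 2.4 = 19.13 kPa.
P₁ (0–2.5 m) = ½×12.57×2.5 = 15.71. P₂ (2.5–4.9 m) = ½(12.57+19.13)×2.4 = 38.03.
P_w = ½ γ_w h₂² = 0.5×9.81×2.4² = 28.25. Total = 15.71+38.03+28.25 = 81.99 kN/m.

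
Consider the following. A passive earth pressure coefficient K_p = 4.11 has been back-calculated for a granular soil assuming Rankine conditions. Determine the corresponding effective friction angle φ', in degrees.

K_p = (1+sin φ)/(1−sin φ) ⇒ sin φ = (K_p − 1)/(K_p + 1) = 0.6086.
φ = arcsin(0.6086) = 37.49°.

37.5°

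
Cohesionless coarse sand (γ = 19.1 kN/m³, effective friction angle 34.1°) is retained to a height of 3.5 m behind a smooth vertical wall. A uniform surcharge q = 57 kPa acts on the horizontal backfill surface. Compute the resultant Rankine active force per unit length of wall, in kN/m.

K_a = tan²(45° − φ/2) = 0.2815.
Soil triangle: ½ K_a γ H² = 0.5×0.2815×19.1×3.5² = 32.94 kN/m.
Surcharge rectangle: K_a q H = 0.2815×57×3.5 = 56.16 kN/m.
Total = 32.94 + 56.16 = 89.10 kN/m.

89.1 kN/m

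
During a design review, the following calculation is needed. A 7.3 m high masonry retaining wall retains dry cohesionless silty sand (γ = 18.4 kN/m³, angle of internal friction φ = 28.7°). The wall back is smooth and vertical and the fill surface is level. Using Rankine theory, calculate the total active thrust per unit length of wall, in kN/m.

K_a = tan²(45° − φ/2) = 0.3511.
P_a = ½ K_a γ H² = 0.5 × 0.3511 × 18.4 × 7.3² = 172.2 kN/m.

172 kN/m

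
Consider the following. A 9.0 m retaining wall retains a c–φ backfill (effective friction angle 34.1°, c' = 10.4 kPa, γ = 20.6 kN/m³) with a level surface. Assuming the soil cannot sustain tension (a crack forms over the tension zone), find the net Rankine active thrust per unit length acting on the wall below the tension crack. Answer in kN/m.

146 kN/m

K_a = 0.2815; √K_a = 0.5306.
Tension-crack depth z_c = 2c/(γ√K_a) = 2×10.4/(20.6×0.5306) = 1.903 m.
σ_a at base = K_a γ H − 2c√K_a = 0.2815×20.6×9.0 − 2×10.4×0.5306 = 41.16 kPa.
P_a = ½ × 41.16 × (H − z_c) = 0.5×41.16×7.097 = 146.1 kN/m.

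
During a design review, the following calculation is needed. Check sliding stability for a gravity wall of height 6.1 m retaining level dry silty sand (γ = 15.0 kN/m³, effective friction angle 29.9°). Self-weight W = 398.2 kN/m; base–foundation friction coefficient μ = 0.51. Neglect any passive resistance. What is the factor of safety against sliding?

2.17

K_a = tan²(45° − 29.9°/2) = 0.3347.
P_a = ½K_aγH² = 0.5×0.3347×15.0×6.1² = 93.40 kN/m, acting at H/3 = 2.033 m above the base.
FS_sliding = μW / P_a = 0.51×398.2 / 93.40 = 2.174.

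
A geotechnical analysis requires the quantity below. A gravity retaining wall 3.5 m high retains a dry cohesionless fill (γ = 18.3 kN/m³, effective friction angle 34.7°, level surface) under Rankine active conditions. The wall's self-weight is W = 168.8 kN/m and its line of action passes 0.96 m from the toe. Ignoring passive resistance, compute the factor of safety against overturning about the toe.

4.51

K_a = tan²(45° − 34.7°/2) = 0.2745.
P_a = ½K_aγH² = 0.5×0.2745×18.3×3.5² = 30.76 kN/m, acting at H/3 = 1.167 m above the base.
Overturning moment M_o = P_a × H/3 = 30.76 × 1.167 = 35.89.
Resisting moment M_r = W × 0.96 = 168.8 × 0.96 = 162.0.
FS_overturning = M_r/M_o = 162.0/35.89 = 4.515.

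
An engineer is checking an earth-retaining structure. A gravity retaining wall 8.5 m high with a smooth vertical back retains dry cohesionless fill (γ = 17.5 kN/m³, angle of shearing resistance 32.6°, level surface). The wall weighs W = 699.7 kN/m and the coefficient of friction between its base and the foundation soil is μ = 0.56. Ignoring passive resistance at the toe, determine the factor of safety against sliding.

2.07

K_a = tan²(45° − 32.6°/2) = 0.2997.
P_a = ½K_aγH² = 0.5×0.2997×17.5×8.5² = 189.5 kN/m, acting at H/3 = 2.833 m above the base.
FS_sliding = μW / P_a = 0.56×699.7 / 189.5 = 2.068.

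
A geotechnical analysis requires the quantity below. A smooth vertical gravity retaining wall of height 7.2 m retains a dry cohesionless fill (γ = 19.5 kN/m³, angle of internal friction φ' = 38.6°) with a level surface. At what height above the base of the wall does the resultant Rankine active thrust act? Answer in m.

K_a = 0.2316.
The pressure distribution is triangular, so the resultant acts at H/3 above the base = 7.2/3 = 2.400 m.

2.40 m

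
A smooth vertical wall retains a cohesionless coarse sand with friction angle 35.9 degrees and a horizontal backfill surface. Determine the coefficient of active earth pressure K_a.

K_a = (1 − sin φ)/(1 + sin φ) = (1 − sin 35.9°)/(1 + sin 35.9°) = 0.2607.

0.261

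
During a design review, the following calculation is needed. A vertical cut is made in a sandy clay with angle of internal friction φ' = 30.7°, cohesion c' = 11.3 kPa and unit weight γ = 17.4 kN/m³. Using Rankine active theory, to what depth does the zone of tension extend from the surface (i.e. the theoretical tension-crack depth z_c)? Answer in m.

K_a = tan²(45° − 30.7°/2) = 0.3240; √K_a = 0.5692.
The active pressure is zero where K_a γ z = 2c√K_a, so z_c = 2c/(γ√K_a) = 2×11.3/(17.4×0.5692) = 2.282 m.

2.28 m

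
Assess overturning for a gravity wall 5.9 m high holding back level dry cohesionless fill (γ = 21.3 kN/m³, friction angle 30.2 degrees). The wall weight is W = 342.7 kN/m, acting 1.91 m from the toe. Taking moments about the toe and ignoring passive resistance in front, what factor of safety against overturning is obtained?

2.72

K_a = tan²(45° − 30.2°/2) = 0.3307.
P_a = ½K_aγH² = 0.5×0.3307×21.3×5.9² = 122.6 kN/m, acting at H/3 = 1.967 m above the base.
Overturning moment M_o = P_a × H/3 = 122.6 × 1.967 = 241.1.
Resisting moment M_r = W × 1.91 = 342.7 × 1.91 = 654.6.
FS_overturning = M_r/M_o = 654.6/241.1 = 2.715.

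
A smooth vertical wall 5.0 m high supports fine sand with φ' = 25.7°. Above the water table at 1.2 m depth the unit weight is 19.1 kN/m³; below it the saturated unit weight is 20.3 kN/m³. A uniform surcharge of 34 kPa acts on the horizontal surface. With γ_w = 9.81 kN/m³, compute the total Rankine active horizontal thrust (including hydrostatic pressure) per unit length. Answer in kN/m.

208 kN/m

K_a = tan²(45° − φ/2) = 0.3950.
γ' = 20.3 − 9.81 = 10.49 kN/m³. h₂ = H − d_w = 3.8 m.
σ'_h: at surface K_a·q = 13.43; at WT K_a(q+γd_w) = 22.49; at base K_a(q+γd_w+γ'h₂) = 38.23 kPa.
P₁ = ½(13.43+22.49)×1.2 = 21.55; P₂ = ½(22.49+38.23)×3.8 = 115.4; P_w = ½γ_w h₂² = 70.83.
Total = 21.55+115.4+70.83 = 207.7 kN/m.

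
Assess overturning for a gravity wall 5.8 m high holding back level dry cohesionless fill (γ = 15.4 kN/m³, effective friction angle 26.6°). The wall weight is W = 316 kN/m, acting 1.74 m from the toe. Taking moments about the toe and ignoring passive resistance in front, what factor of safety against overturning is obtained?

2.88

K_a = tan²(45° − 26.6°/2) = 0.3814.
P_a = ½K_aγH² = 0.5×0.3814×15.4×5.8² = 98.81 kN/m, acting at H/3 = 1.933 m above the base.
Overturning moment M_o = P_a × H/3 = 98.81 × 1.933 = 191.0.
Resisting moment M_r = W × 1.74 = 316 × 1.74 = 549.8.
FS_overturning = M_r/M_o = 549.8/191.0 = 2.878.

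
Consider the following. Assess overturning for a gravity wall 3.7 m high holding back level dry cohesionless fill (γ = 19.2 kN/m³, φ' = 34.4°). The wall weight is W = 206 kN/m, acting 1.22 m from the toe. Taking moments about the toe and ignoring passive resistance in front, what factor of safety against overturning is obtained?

5.58

K_a = tan²(45° − 34.4°/2) = 0.2780.
P_a = ½K_aγH² = 0.5×0.2780×19.2×3.7² = 36.53 kN/m, acting at H/3 = 1.233 m above the base.
Overturning moment M_o = P_a × H/3 = 36.53 × 1.233 = 45.06.
Resisting moment M_r = W × 1.22 = 206 × 1.22 = 251.3.
FS_overturning = M_r/M_o = 251.3/45.06 = 5.578.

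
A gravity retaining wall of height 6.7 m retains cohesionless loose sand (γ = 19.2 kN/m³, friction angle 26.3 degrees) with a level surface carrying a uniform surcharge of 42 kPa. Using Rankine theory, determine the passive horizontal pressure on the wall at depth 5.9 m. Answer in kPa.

402 kPa

K_p = (1 + sin φ)/(1 − sin φ) = 2.591.
σ_v = γz + q = 19.2 × 5.9 + 42 = 155.3 kPa.
σ_h = K_p σ_v = 2.591 × 155.3 = 402.3 kPa.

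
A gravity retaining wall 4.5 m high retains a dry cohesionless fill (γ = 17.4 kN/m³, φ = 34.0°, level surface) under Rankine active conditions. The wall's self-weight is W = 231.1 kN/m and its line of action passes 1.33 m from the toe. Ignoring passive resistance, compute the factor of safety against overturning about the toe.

K_a = tan²(45° − 34.0°/2) = 0.2827.
P_a = ½K_aγH² = 0.5×0.2827×17.4×4.5² = 49.81 kN/m, acting at H/3 = 1.500 m above the base.
Overturning moment M_o = P_a × H/3 = 49.81 × 1.500 = 74.71.
Resisting moment M_r = W × 1.33 = 231.1 × 1.33 = 307.4.
FS_overturning = M_r/M_o = 307.4/74.71 = 4.114.

4.11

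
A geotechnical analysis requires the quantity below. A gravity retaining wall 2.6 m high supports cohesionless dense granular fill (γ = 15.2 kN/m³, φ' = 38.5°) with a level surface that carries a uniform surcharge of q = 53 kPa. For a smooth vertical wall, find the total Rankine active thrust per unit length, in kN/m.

K_a = tan²(45° − φ/2) = 0.2327.
Soil triangle: ½ K_a γ H² = 0.5×0.2327×15.2×2.6² = 11.95 kN/m.
Surcharge rectangle: K_a q H = 0.2327×53×2.6 = 32.06 kN/m.
Total = 11.95 + 32.06 = 44.01 kN/m.

44.0 kN/m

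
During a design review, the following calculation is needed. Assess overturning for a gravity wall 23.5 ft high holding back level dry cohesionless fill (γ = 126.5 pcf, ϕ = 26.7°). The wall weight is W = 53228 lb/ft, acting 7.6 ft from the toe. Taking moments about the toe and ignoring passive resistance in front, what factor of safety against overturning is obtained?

K_a = tan²(45° − 26.7°/2) = 0.3800.
P_a = ½K_aγH² = 0.5×0.3800×126.5×23.5² = 13270 lb/ft, acting at H/3 = 7.833 ft above the base.
Overturning moment M_o = P_a × H/3 = 13270 × 7.833 = 104000.
Resisting moment M_r = W × 7.6 = 53228 × 7.6 = 404500.
FS_overturning = M_r/M_o = 404500/104000 = 3.891.

3.89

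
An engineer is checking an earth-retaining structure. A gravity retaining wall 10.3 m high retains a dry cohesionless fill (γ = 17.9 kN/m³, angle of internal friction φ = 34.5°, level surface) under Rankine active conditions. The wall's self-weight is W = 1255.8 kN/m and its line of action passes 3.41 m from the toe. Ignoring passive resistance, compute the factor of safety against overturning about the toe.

K_a = tan²(45° − 34.5°/2) = 0.2768.
P_a = ½K_aγH² = 0.5×0.2768×17.9×10.3² = 262.8 kN/m, acting at H/3 = 3.433 m above the base.
Overturning moment M_o = P_a × H/3 = 262.8 × 3.433 = 902.4.
Resisting moment M_r = W × 3.41 = 1255.8 × 3.41 = 4282.
FS_overturning = M_r/M_o = 4282/902.4 = 4.746.

4.75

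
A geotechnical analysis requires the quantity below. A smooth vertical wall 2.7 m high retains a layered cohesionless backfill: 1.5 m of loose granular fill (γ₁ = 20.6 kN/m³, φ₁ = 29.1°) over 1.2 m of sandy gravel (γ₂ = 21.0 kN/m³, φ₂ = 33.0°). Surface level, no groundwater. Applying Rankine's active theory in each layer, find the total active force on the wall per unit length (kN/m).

K_a1 = tan²(45°−29.1°/2) = 0.3456; K_a2 = tan²(45°−33.0°/2) = 0.2948.
Layer 1: σ at base = K_a1 γ₁ h₁ = 10.68 kPa; P₁ = ½×10.68×1.5 = 8.009.
Layer 2: σ_v at top = γ₁h₁ = 30.90; σ_h top = K_a2×30.90 = 9.109; σ_h base = K_a2×(30.90+21.0×1.2) = 16.54.
P₂ = ½(9.109+16.54)×1.2 = 15.39. Total P_a = 8.009+15.39 = 23.40 kN/m.

23.4 kN/m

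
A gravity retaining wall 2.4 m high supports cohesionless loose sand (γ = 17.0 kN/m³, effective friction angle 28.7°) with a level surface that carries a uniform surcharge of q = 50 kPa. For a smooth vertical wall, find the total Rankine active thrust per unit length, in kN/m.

K_a = tan²(45° − φ/2) = 0.3511.
Soil triangle: ½ K_a γ H² = 0.5×0.3511×17.0×2.4² = 17.19 kN/m.
Surcharge rectangle: K_a q H = 0.3511×50×2.4 = 42.14 kN/m.
Total = 17.19 + 42.14 = 59.33 kN/m.

59.3 kN/m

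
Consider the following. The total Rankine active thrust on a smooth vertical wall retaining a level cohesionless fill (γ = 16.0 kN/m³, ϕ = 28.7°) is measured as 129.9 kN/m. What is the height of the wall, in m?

6.80 m

K_a = 0.3511. P_a = ½ K_a γ H² ⇒ H = √(2P_a/(K_a γ)).
H = √(2×129.9/(0.3511×16.0)) = 6.800 m.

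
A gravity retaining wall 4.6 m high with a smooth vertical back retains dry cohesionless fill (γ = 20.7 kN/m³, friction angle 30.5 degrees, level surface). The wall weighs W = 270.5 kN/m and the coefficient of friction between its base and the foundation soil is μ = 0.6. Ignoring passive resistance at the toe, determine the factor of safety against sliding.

2.27

K_a = tan²(45° − 30.5°/2) = 0.3267.
P_a = ½K_aγH² = 0.5×0.3267×20.7×4.6² = 71.54 kN/m, acting at H/3 = 1.533 m above the base.
FS_sliding = μW / P_a = 0.6×270.5 / 71.54 = 2.269.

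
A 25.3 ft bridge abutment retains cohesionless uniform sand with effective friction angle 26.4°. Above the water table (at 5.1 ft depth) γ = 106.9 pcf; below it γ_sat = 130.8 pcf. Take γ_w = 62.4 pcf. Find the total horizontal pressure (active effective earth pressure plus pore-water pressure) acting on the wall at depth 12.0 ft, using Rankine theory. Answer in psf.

822 psf

K_a = (1 − sin φ)/(1 + sin φ) = 0.3844.
γ' = 130.8 − 62.4 = 68.40 pcf.
Effective vertical stress at 12.0 ft: σ'_v = 106.9×5.1 + 68.40×6.90 = 1017 psf.
σ'_h = K_a σ'_v = 0.3844 × 1017 = 391.0 psf; u = γ_w × 6.90 = 430.6 psf.
Total σ_h = 391.0 + 430.6 = 821.6 psf.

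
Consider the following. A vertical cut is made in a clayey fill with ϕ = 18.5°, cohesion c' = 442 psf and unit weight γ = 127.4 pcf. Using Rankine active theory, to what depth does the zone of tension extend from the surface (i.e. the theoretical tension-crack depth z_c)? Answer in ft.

9.64 ft

K_a = tan²(45° − 18.5°/2) = 0.5183; √K_a = 0.7199.
The active pressure is zero where K_a γ z = 2c√K_a, so z_c = 2c/(γ√K_a) = 2×442/(127.4×0.7199) = 9.639 ft.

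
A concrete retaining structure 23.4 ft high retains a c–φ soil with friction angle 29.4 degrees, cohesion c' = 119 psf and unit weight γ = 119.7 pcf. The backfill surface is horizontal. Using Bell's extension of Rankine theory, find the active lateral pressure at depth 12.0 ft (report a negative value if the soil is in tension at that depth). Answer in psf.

351 psf

K_a = (1 − sin φ)/(1 + sin φ) = 0.3415.
σ_a = K_a γ z − 2c√K_a = 0.3415×119.7×12.0 − 2×119×0.5844 = 351.4 psf.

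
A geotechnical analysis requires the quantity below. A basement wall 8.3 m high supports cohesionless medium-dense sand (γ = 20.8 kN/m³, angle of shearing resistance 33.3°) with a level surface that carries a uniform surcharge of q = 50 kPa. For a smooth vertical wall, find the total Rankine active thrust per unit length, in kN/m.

K_a = tan²(45° − φ/2) = 0.2911.
Soil triangle: ½ K_a γ H² = 0.5×0.2911×20.8×8.3² = 208.6 kN/m.
Surcharge rectangle: K_a q H = 0.2911×50×8.3 = 120.8 kN/m.
Total = 208.6 + 120.8 = 329.4 kN/m.

329 kN/m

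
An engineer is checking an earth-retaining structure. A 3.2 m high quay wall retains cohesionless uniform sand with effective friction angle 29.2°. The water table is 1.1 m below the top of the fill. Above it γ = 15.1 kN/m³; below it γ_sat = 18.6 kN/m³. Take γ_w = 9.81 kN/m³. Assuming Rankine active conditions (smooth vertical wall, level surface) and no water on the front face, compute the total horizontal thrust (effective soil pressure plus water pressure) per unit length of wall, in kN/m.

43.5 kN/m

K_a = tan²(45° − φ/2) = 0.3442.
γ' = 18.6 − 9.81 = 8.790 kN/m³. Depth below WT = 2.1 m.
σ'_h at WT = K_a γ d_w = 5.717 kPa; at base = 5.717 + K_a γ' × 2.1 = 12.07 kPa.
P₁ (0–1.1 m) = ½×5.717×1.1 = 3.145. P₂ (1.1–3.2 m) = ½(5.717+12.07)×2.1 = 18.68.
P_w = ½ γ_w h₂² = 0.5×9.81×2.1² = 21.63. Total = 3.145+18.68+21.63 = 43.45 kN/m.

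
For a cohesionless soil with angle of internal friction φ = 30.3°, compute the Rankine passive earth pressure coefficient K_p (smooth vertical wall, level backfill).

3.04

K_p = (1 + sin φ)/(1 − sin φ) = tan²(45° + 30.3°/2) = 3.037.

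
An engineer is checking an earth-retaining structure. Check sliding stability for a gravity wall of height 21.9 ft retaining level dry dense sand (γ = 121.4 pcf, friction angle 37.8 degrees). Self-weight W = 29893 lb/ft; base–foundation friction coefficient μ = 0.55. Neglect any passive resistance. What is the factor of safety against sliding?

2.35

K_a = tan²(45° − 37.8°/2) = 0.2400.
P_a = ½K_aγH² = 0.5×0.2400×121.4×21.9² = 6987 lb/ft, acting at H/3 = 7.300 ft above the base.
FS_sliding = μW / P_a = 0.55×29893 / 6987 = 2.353.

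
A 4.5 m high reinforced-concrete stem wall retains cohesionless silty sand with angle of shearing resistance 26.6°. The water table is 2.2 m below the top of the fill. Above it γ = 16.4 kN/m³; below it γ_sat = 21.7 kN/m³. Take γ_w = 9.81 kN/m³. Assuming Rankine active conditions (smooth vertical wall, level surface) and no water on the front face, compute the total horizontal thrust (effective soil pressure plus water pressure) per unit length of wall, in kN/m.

K_a = tan²(45° − φ/2) = 0.3814.
γ' = 21.7 − 9.81 = 11.89 kN/m³. Depth below WT = 2.3 m.
σ'_h at WT = K_a γ d_w = 13.76 kPa; at base = 13.76 + K_a γ' × 2.3 = 24.19 kPa.
P₁ (0–2.2 m) = ½×13.76×2.2 = 15.14. P₂ (2.2–4.5 m) = ½(13.76+24.19)×2.3 = 43.65.
P_w = ½ γ_w h₂² = 0.5×9.81×2.3² = 25.95. Total = 15.14+43.65+25.95 = 84.74 kN/m.

84.7 kN/m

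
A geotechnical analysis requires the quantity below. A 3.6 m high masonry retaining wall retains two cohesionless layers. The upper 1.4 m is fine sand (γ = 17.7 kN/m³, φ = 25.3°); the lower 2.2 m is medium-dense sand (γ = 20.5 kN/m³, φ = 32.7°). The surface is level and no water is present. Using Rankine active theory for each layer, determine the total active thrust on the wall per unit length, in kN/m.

38.0 kN/m

K_a1 = tan²(45°−25.3°/2) = 0.4012; K_a2 = tan²(45°−32.7°/2) = 0.2985.
Layer 1: σ at base = K_a1 γ₁ h₁ = 9.941 kPa; P₁ = ½×9.941×1.4 = 6.959.
Layer 2: σ_v at top = γ₁h₁ = 24.78; σ_h top = K_a2×24.78 = 7.397; σ_h base = K_a2×(24.78+20.5×2.2) = 20.86.
P₂ = ½(7.397+20.86)×2.2 = 31.08. Total P_a = 6.959+31.08 = 38.04 kN/m.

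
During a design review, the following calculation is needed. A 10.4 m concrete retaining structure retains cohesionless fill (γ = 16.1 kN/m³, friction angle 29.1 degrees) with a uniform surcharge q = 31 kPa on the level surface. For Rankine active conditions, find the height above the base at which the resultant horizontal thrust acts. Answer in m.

K_a = 0.3456.
Triangular part P₁ = ½K_aγH² = 300.9 at H/3 = 3.467 m; rectangular part P₂ = K_a q H = 111.4 at H/2 = 5.200 m.
ȳ = (P₁·3.467 + P₂·5.200)/(P₁+P₂) = 3.935 m.

3.94 m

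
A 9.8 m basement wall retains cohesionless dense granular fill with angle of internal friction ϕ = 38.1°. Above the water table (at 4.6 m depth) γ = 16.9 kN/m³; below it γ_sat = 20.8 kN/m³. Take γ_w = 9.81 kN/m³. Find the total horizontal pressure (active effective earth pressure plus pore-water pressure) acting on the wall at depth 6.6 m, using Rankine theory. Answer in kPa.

43.2 kPa

K_a = (1 − sin φ)/(1 + sin φ) = 0.2368.
γ' = 20.8 − 9.81 = 10.99 kN/m³.
Effective vertical stress at 6.6 m: σ'_v = 16.9×4.6 + 10.99×2.00 = 99.72 kPa.
σ'_h = K_a σ'_v = 0.2368 × 99.72 = 23.62 kPa; u = γ_w × 2.00 = 19.62 kPa.
Total σ_h = 23.62 + 19.62 = 43.24 kPa.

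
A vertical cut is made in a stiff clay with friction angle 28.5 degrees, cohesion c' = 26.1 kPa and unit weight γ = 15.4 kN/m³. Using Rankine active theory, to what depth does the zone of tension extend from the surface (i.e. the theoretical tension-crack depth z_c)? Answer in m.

K_a = tan²(45° − 28.5°/2) = 0.3540; √K_a = 0.5949.
The active pressure is zero where K_a γ z = 2c√K_a, so z_c = 2c/(γ√K_a) = 2×26.1/(15.4×0.5949) = 5.697 m.

5.70 m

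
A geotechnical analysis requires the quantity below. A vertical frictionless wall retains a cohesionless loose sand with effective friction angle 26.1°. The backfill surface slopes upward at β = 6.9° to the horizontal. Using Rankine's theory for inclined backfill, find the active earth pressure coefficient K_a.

K_a = cos β · (cos β − √(cos²β − cos²φ)) / (cos β + √(cos²β − cos²φ)).
cos β = 0.9928, cos φ = 0.8980, √(cos²β − cos²φ) = 0.4232.
K_a = 0.9928 × (0.9928 − 0.4232)/(0.9928 + 0.4232) = 0.3993.

0.399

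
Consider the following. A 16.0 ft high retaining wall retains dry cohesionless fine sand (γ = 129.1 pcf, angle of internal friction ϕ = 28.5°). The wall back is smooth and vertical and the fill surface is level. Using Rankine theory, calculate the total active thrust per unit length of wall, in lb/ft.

5850 lb/ft

K_a = tan²(45° − φ/2) = 0.3540.
P_a = ½ K_a γ H² = 0.5 × 0.3540 × 129.1 × 16.0² = 5849 lb/ft.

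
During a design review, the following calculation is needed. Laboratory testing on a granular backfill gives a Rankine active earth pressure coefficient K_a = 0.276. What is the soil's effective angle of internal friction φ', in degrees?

34.6°

K_a = tan²(45° − φ/2) ⇒ 45° − φ/2 = arctan(√0.276) = 27.72°.
φ = 2(45° − 27.72°) = 34.57°.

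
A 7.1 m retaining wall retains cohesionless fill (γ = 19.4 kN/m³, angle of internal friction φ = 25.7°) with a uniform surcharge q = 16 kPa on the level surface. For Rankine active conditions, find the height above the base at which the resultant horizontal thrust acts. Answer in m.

2.59 m

K_a = 0.3950.
Triangular part P₁ = ½K_aγH² = 193.2 at H/3 = 2.367 m; rectangular part P₂ = K_a q H = 44.88 at H/2 = 3.550 m.
ȳ = (P₁·2.367 + P₂·3.550)/(P₁+P₂) = 2.590 m.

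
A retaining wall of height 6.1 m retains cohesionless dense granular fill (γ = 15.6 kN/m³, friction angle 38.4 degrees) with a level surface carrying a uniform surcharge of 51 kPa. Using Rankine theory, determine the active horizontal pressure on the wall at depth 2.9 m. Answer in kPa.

22.5 kPa

K_a = (1 − sin φ)/(1 + sin φ) = 0.2337.
σ_v = γz + q = 15.6 × 2.9 + 51 = 96.24 kPa.
σ_h = K_a σ_v = 0.2337 × 96.24 = 22.49 kPa.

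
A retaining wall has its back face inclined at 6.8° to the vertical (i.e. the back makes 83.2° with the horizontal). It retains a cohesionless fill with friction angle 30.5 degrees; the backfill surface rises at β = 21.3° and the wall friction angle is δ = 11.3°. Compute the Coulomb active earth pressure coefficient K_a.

K_a = sin²(α+φ) / [sin²α · sin(α−δ) · (1 + √{sin(φ+δ)sin(φ−β) / (sin(α−δ)sin(α+β))})²].
With α = 83.2°, φ = 30.5°, δ = 11.3°, β = 21.3°: K_a = 0.4980.

0.498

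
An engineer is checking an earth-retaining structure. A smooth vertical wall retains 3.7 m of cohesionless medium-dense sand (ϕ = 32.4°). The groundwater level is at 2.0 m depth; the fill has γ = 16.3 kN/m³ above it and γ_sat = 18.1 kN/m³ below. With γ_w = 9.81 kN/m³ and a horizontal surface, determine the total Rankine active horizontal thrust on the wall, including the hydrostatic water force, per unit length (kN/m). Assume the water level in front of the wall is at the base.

K_a = tan²(45° − φ/2) = 0.3022.
γ' = 18.1 − 9.81 = 8.290 kN/m³. Depth below WT = 1.7 m.
σ'_h at WT = K_a γ d_w = 9.853 kPa; at base = 9.853 + K_a γ' × 1.7 = 14.11 kPa.
P₁ (0–2.0 m) = ½×9.853×2.0 = 9.853. P₂ (2.0–3.7 m) = ½(9.853+14.11)×1.7 = 20.37.
P_w = ½ γ_w h₂² = 0.5×9.81×1.7² = 14.18. Total = 9.853+20.37+14.18 = 44.40 kN/m.

44.4 kN/m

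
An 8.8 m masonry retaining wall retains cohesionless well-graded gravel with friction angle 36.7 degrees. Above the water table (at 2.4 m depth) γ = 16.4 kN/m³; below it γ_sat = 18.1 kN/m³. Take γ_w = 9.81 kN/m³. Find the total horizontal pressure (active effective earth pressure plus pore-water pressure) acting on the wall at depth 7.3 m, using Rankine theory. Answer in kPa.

68.2 kPa

K_a = (1 − sin φ)/(1 + sin φ) = 0.2519.
γ' = 18.1 − 9.81 = 8.290 kN/m³.
Effective vertical stress at 7.3 m: σ'_v = 16.4×2.4 + 8.290×4.90 = 79.98 kPa.
σ'_h = K_a σ'_v = 0.2519 × 79.98 = 20.14 kPa; u = γ_w × 4.90 = 48.07 kPa.
Total σ_h = 20.14 + 48.07 = 68.21 kPa.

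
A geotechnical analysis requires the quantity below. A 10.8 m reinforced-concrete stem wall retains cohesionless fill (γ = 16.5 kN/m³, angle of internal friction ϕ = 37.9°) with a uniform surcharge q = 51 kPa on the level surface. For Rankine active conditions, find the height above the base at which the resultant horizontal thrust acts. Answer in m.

K_a = 0.2389.
Triangular part P₁ = ½K_aγH² = 229.9 at H/3 = 3.600 m; rectangular part P₂ = K_a q H = 131.6 at H/2 = 5.400 m.
ȳ = (P₁·3.600 + P₂·5.400)/(P₁+P₂) = 4.255 m.

4.26 m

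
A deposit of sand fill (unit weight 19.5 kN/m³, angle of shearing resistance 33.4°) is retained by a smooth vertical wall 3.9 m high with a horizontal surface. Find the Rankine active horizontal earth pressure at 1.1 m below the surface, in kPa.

K_a = (1 − sin φ)/(1 + sin φ) = 0.2899.
σ_h = K_a γ z = 0.2899 × 19.5 × 1.1 = 6.219 kPa.

6.22 kPa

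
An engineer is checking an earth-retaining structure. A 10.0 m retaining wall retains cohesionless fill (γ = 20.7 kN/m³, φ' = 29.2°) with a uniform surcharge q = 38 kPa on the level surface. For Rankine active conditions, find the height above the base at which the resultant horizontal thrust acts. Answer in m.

K_a = 0.3442.
Triangular part P₁ = ½K_aγH² = 356.3 at H/3 = 3.333 m; rectangular part P₂ = K_a q H = 130.8 at H/2 = 5.000 m.
ȳ = (P₁·3.333 + P₂·5.000)/(P₁+P₂) = 3.781 m.

3.78 m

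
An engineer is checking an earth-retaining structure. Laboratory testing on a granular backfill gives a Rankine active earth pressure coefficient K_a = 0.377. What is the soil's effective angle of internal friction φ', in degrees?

26.9°

K_a = tan²(45° − φ/2) ⇒ 45° − φ/2 = arctan(√0.377) = 31.55°.
φ = 2(45° − 31.55°) = 26.90°.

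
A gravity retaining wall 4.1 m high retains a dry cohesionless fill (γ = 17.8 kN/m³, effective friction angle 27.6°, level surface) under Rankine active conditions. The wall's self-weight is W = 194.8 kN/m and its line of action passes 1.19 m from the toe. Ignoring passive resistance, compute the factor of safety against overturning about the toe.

3.09

K_a = tan²(45° − 27.6°/2) = 0.3668.
P_a = ½K_aγH² = 0.5×0.3668×17.8×4.1² = 54.87 kN/m, acting at H/3 = 1.367 m above the base.
Overturning moment M_o = P_a × H/3 = 54.87 × 1.367 = 74.99.
Resisting moment M_r = W × 1.19 = 194.8 × 1.19 = 231.8.
FS_overturning = M_r/M_o = 231.8/74.99 = 3.091.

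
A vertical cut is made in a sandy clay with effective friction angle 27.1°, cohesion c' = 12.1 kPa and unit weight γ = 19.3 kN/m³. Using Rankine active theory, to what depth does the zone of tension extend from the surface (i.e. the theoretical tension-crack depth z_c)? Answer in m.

2.05 m

K_a = tan²(45° − 27.1°/2) = 0.3741; √K_a = 0.6116.
The active pressure is zero where K_a γ z = 2c√K_a, so z_c = 2c/(γ√K_a) = 2×12.1/(19.3×0.6116) = 2.050 m.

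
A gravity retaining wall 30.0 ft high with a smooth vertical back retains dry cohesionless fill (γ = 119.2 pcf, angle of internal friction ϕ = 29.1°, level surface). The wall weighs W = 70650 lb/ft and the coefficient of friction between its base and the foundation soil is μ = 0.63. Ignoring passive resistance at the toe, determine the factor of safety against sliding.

K_a = tan²(45° − 29.1°/2) = 0.3456.
P_a = ½K_aγH² = 0.5×0.3456×119.2×30.0² = 18540 lb/ft, acting at H/3 = 10.00 ft above the base.
FS_sliding = μW / P_a = 0.63×70650 / 18540 = 2.401.

2.40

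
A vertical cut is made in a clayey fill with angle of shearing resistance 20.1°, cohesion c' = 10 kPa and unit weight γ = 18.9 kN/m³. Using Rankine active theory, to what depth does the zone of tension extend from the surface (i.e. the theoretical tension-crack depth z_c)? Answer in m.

1.51 m

K_a = tan²(45° − 20.1°/2) = 0.4885; √K_a = 0.6989.
The active pressure is zero where K_a γ z = 2c√K_a, so z_c = 2c/(γ√K_a) = 2×10/(18.9×0.6989) = 1.514 m.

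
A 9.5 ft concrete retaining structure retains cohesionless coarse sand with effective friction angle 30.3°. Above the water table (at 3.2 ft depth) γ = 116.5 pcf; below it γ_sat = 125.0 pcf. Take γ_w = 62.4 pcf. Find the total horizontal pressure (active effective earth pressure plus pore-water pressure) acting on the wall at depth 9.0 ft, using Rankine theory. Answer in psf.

K_a = (1 − sin φ)/(1 + sin φ) = 0.3293.
γ' = 125.0 − 62.4 = 62.60 pcf.
Effective vertical stress at 9.0 ft: σ'_v = 116.5×3.2 + 62.60×5.80 = 735.9 psf.
σ'_h = K_a σ'_v = 0.3293 × 735.9 = 242.3 psf; u = γ_w × 5.80 = 361.9 psf.
Total σ_h = 242.3 + 361.9 = 604.3 psf.

604 psf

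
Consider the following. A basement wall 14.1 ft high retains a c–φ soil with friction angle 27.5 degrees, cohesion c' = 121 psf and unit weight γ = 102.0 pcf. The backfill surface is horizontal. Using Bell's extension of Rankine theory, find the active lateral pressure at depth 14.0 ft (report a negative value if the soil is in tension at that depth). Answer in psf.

379 psf

K_a = (1 − sin φ)/(1 + sin φ) = 0.3682.
σ_a = K_a γ z − 2c√K_a = 0.3682×102.0×14.0 − 2×121×0.6068 = 379.0 psf.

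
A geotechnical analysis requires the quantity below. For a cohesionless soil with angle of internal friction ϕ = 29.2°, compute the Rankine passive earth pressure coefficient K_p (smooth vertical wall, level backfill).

K_p = (1 + sin φ)/(1 − sin φ) = tan²(45° + 29.2°/2) = 2.905.

2.91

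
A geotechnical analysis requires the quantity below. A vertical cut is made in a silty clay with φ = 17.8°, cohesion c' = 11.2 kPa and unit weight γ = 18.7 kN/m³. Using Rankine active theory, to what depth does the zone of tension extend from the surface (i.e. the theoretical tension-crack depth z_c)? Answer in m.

K_a = tan²(45° − 17.8°/2) = 0.5318; √K_a = 0.7292.
The active pressure is zero where K_a γ z = 2c√K_a, so z_c = 2c/(γ√K_a) = 2×11.2/(18.7×0.7292) = 1.643 m.

1.64 m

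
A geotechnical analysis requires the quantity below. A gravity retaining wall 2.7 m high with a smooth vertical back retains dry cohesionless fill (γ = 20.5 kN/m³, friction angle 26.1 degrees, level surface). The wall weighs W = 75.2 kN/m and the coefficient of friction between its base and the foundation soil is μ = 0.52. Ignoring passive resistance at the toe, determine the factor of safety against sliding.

K_a = tan²(45° − 26.1°/2) = 0.3889.
P_a = ½K_aγH² = 0.5×0.3889×20.5×2.7² = 29.06 kN/m, acting at H/3 = 0.9000 m above the base.
FS_sliding = μW / P_a = 0.52×75.2 / 29.06 = 1.345.

1.35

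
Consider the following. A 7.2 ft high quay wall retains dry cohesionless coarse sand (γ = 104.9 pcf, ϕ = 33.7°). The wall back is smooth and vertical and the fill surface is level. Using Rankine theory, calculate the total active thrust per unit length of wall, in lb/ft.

778 lb/ft

K_a = tan²(45° − φ/2) = 0.2863.
P_a = ½ K_a γ H² = 0.5 × 0.2863 × 104.9 × 7.2² = 778.5 lb/ft.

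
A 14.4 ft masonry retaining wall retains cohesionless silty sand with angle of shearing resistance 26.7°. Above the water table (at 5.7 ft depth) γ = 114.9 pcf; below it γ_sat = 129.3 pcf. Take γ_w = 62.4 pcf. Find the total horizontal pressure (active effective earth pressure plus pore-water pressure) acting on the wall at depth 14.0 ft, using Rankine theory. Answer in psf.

978 psf

K_a = (1 − sin φ)/(1 + sin φ) = 0.3800.
γ' = 129.3 − 62.4 = 66.90 pcf.
Effective vertical stress at 14.0 ft: σ'_v = 114.9×5.7 + 66.90×8.30 = 1210 psf.
σ'_h = K_a σ'_v = 0.3800 × 1210 = 459.8 psf; u = γ_w × 8.30 = 517.9 psf.
Total σ_h = 459.8 + 517.9 = 977.7 psf.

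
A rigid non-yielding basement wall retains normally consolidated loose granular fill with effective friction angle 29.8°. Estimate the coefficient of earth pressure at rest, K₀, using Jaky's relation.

0.503

K₀ = 1 − sin φ' = 1 − sin 29.8° = 0.5030.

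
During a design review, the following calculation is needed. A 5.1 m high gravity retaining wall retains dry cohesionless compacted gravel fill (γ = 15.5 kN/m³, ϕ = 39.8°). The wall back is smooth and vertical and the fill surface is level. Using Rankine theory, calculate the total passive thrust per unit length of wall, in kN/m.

919 kN/m

K_p = tan²(45° + φ/2) = 4.557.
P_p = ½ K_p γ H² = 0.5 × 4.557 × 15.5 × 5.1² = 918.6 kN/m.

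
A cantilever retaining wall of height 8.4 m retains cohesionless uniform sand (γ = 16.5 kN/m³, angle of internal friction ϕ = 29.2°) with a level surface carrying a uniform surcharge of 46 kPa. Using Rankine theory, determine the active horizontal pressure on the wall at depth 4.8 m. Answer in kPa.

43.1 kPa

K_a = (1 − sin φ)/(1 + sin φ) = 0.3442.
σ_v = γz + q = 16.5 × 4.8 + 46 = 125.2 kPa.
σ_h = K_a σ_v = 0.3442 × 125.2 = 43.10 kPa.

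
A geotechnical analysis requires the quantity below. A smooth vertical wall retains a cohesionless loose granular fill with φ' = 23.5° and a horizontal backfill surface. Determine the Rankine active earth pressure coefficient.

K_a = tan²(45° − φ/2) = tan²(33.25°) = 0.4298.

0.430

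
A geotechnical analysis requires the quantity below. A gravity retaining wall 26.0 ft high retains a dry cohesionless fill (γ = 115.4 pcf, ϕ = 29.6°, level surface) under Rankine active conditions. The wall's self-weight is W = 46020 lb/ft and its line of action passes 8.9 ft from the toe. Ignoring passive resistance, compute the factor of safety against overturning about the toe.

K_a = tan²(45° − 29.6°/2) = 0.3387.
P_a = ½K_aγH² = 0.5×0.3387×115.4×26.0² = 13210 lb/ft, acting at H/3 = 8.667 ft above the base.
Overturning moment M_o = P_a × H/3 = 13210 × 8.667 = 114500.
Resisting moment M_r = W × 8.9 = 46020 × 8.9 = 409600.
FS_overturning = M_r/M_o = 409600/114500 = 3.577.

3.58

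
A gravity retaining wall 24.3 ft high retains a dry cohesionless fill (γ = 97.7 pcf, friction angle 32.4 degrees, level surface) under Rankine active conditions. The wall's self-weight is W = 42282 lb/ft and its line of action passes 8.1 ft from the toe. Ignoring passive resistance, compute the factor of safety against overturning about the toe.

K_a = tan²(45° − 32.4°/2) = 0.3022.
P_a = ½K_aγH² = 0.5×0.3022×97.7×24.3² = 8718 lb/ft, acting at H/3 = 8.100 ft above the base.
Overturning moment M_o = P_a × H/3 = 8718 × 8.100 = 70620.
Resisting moment M_r = W × 8.1 = 42282 × 8.1 = 342500.
FS_overturning = M_r/M_o = 342500/70620 = 4.850.

4.85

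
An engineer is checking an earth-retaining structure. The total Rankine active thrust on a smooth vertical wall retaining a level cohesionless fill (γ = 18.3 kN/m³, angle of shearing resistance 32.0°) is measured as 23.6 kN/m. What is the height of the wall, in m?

2.90 m

K_a = 0.3073. P_a = ½ K_a γ H² ⇒ H = √(2P_a/(K_a γ)).
H = √(2×23.6/(0.3073×18.3)) = 2.897 m.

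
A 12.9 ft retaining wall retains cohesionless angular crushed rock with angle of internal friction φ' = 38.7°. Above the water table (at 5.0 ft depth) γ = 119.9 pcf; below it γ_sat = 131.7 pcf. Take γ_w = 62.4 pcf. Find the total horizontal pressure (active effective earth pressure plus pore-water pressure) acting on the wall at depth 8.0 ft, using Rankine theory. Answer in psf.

K_a = (1 − sin φ)/(1 + sin φ) = 0.2306.
γ' = 131.7 − 62.4 = 69.30 pcf.
Effective vertical stress at 8.0 ft: σ'_v = 119.9×5.0 + 69.30×3.00 = 807.4 psf.
σ'_h = K_a σ'_v = 0.2306 × 807.4 = 186.2 psf; u = γ_w × 3.00 = 187.2 psf.
Total σ_h = 186.2 + 187.2 = 373.4 psf.

373 psf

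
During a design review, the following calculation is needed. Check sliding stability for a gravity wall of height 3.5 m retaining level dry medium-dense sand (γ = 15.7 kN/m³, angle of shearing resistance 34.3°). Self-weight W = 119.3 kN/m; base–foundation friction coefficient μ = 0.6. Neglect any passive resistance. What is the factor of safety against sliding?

2.67

K_a = tan²(45° − 34.3°/2) = 0.2792.
P_a = ½K_aγH² = 0.5×0.2792×15.7×3.5² = 26.84 kN/m, acting at H/3 = 1.167 m above the base.
FS_sliding = μW / P_a = 0.6×119.3 / 26.84 = 2.666.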